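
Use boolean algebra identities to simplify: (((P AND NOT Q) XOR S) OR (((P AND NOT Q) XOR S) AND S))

By absorption (E OR (E AND v) = E):
= ((P AND NOT Q) XOR S)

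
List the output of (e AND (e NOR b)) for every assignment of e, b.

e | b | Output
--------------
0 | 0 | 0
0 | 1 | 0
1 | 0 | 0
1 | 1 | 0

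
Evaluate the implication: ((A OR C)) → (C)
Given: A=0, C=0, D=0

Antecedent ((A OR C)) = 0; consequent (C) = 0.
0 → 0 = 1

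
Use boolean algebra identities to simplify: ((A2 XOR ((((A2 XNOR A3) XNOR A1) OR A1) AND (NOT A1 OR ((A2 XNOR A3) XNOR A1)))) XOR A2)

By XOR self-cancellation ((E XOR v) XOR v = E) then distribution ((E OR v) AND (E OR NOT v) = E):
= ((A2 XNOR A3) XNOR A1)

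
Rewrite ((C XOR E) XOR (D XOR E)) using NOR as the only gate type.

((((((((C NOR E) NOR (C NOR E)) NOR ((C NOR E) NOR (C NOR E))) NOR ((((C NOR C) NOR (E NOR E)) NOR ((C NOR C) NOR (E NOR E))) NOR (((C NOR C) NOR (E NOR E)) NOR ((C NOR C) NOR (E NOR E))))) NOR ((((D NOR E) NOR (D NOR E)) NOR ((D NOR E) NOR (D NOR E))) NOR ((((D NOR D) NOR (E NOR E)) NOR ((D NOR D) NOR (E NOR E))) NOR (((D NOR D) NOR (E NOR E)) NOR ((D NOR D) NOR (E NOR E)))))) NOR (((((C NOR E) NOR (C NOR E)) NOR ((C NOR E) NOR (C NOR E))) NOR ((((C NOR C) NOR (E NOR E)) NOR ((C NOR C) NOR (E NOR E))) NOR (((C NOR C) NOR (E NOR E)) NOR ((C NOR C) NOR (E NOR E))))) NOR ((((D NOR E) NOR (D NOR E)) NOR ((D NOR E) NOR (D NOR E))) NOR ((((D NOR D) NOR (E NOR E)) NOR ((D NOR D) NOR (E NOR E))) NOR (((D NOR D) NOR (E NOR E)) NOR ((D NOR D) NOR (E NOR E))))))) NOR ((((((C NOR E) NOR (C NOR E)) NOR ((C NOR E) NOR (C NOR E))) NOR ((((C NOR C) NOR (E NOR E)) NOR ((C NOR C) NOR (E NOR E))) NOR (((C NOR C) NOR (E NOR E)) NOR ((C NOR C) NOR (E NOR E))))) NOR ((((D NOR E) NOR (D NOR E)) NOR ((D NOR E) NOR (D NOR E))) NOR ((((D NOR D) NOR (E NOR E)) NOR ((D NOR D) NOR (E NOR E))) NOR (((D NOR D) NOR (E NOR E)) NOR ((D NOR D) NOR (E NOR E)))))) NOR (((((C NOR E) NOR (C NOR E)) NOR ((C NOR E) NOR (C NOR E))) NOR ((((C NOR C) NOR (E NOR E)) NOR ((C NOR C) NOR (E NOR E))) NOR (((C NOR C) NOR (E NOR E)) NOR ((C NOR C) NOR (E NOR E))))) NOR ((((D NOR E) NOR (D NOR E)) NOR ((D NOR E) NOR (D NOR E))) NOR ((((D NOR D) NOR (E NOR E)) NOR ((D NOR D) NOR (E NOR E))) NOR (((D NOR D) NOR (E NOR E)) NOR ((D NOR D) NOR (E NOR E)))))))) NOR ((((((((C NOR E) NOR (C NOR E)) NOR ((C NOR E) NOR (C NOR E))) NOR ((((C NOR C) NOR (E NOR E)) NOR ((C NOR C) NOR (E NOR E))) NOR (((C NOR C) NOR (E NOR E)) NOR ((C NOR C) NOR (E NOR E))))) NOR ((((C NOR E) NOR (C NOR E)) NOR ((C NOR E) NOR (C NOR E))) NOR ((((C NOR C) NOR (E NOR E)) NOR ((C NOR C) NOR (E NOR E))) NOR (((C NOR C) NOR (E NOR E)) NOR ((C NOR C) NOR (E NOR E)))))) NOR (((((D NOR E) NOR (D NOR E)) NOR ((D NOR E) NOR (D NOR E))) NOR ((((D NOR D) NOR (E NOR E)) NOR ((D NOR D) NOR (E NOR E))) NOR (((D NOR D) NOR (E NOR E)) NOR ((D NOR D) NOR (E NOR E))))) NOR ((((D NOR E) NOR (D NOR E)) NOR ((D NOR E) NOR (D NOR E))) NOR ((((D NOR D) NOR (E NOR E)) NOR ((D NOR D) NOR (E NOR E))) NOR (((D NOR D) NOR (E NOR E)) NOR ((D NOR D) NOR (E NOR E))))))) NOR ((((((C NOR E) NOR (C NOR E)) NOR ((C NOR E) NOR (C NOR E))) NOR ((((C NOR C) NOR (E NOR E)) NOR ((C NOR C) NOR (E NOR E))) NOR (((C NOR C) NOR (E NOR E)) NOR ((C NOR C) NOR (E NOR E))))) NOR ((((C NOR E) NOR (C NOR E)) NOR ((C NOR E) NOR (C NOR E))) NOR ((((C NOR C) NOR (E NOR E)) NOR ((C NOR C) NOR (E NOR E))) NOR (((C NOR C) NOR (E NOR E)) NOR ((C NOR C) NOR (E NOR E)))))) NOR (((((D NOR E) NOR (D NOR E)) NOR ((D NOR E) NOR (D NOR E))) NOR ((((D NOR D) NOR (E NOR E)) NOR ((D NOR D) NOR (E NOR E))) NOR (((D NOR D) NOR (E NOR E)) NOR ((D NOR D) NOR (E NOR E))))) NOR ((((D NOR E) NOR (D NOR E)) NOR ((D NOR E) NOR (D NOR E))) NOR ((((D NOR D) NOR (E NOR E)) NOR ((D NOR D) NOR (E NOR E))) NOR (((D NOR D) NOR (E NOR E)) NOR ((D NOR D) NOR (E NOR E)))))))) NOR (((((((C NOR E) NOR (C NOR E)) NOR ((C NOR E) NOR (C NOR E))) NOR ((((C NOR C) NOR (E NOR E)) NOR ((C NOR C) NOR (E NOR E))) NOR (((C NOR C) NOR (E NOR E)) NOR ((C NOR C) NOR (E NOR E))))) NOR ((((C NOR E) NOR (C NOR E)) NOR ((C NOR E) NOR (C NOR E))) NOR ((((C NOR C) NOR (E NOR E)) NOR ((C NOR C) NOR (E NOR E))) NOR (((C NOR C) NOR (E NOR E)) NOR ((C NOR C) NOR (E NOR E)))))) NOR (((((D NOR E) NOR (D NOR E)) NOR ((D NOR E) NOR (D NOR E))) NOR ((((D NOR D) NOR (E NOR E)) NOR ((D NOR D) NOR (E NOR E))) NOR (((D NOR D) NOR (E NOR E)) NOR ((D NOR D) NOR (E NOR E))))) NOR ((((D NOR E) NOR (D NOR E)) NOR ((D NOR E) NOR (D NOR E))) NOR ((((D NOR D) NOR (E NOR E)) NOR ((D NOR D) NOR (E NOR E))) NOR (((D NOR D) NOR (E NOR E)) NOR ((D NOR D) NOR (E NOR E))))))) NOR ((((((C NOR E) NOR (C NOR E)) NOR ((C NOR E) NOR (C NOR E))) NOR ((((C NOR C) NOR (E NOR E)) NOR ((C NOR C) NOR (E NOR E))) NOR (((C NOR C) NOR (E NOR E)) NOR ((C NOR C) NOR (E NOR E))))) NOR ((((C NOR E) NOR (C NOR E)) NOR ((C NOR E) NOR (C NOR E))) NOR ((((C NOR C) NOR (E NOR E)) NOR ((C NOR C) NOR (E NOR E))) NOR (((C NOR C) NOR (E NOR E)) NOR ((C NOR C) NOR (E NOR E)))))) NOR (((((D NOR E) NOR (D NOR E)) NOR ((D NOR E) NOR (D NOR E))) NOR ((((D NOR D) NOR (E NOR E)) NOR ((D NOR D) NOR (E NOR E))) NOR (((D NOR D) NOR (E NOR E)) NOR ((D NOR D) NOR (E NOR E))))) NOR ((((D NOR E) NOR (D NOR E)) NOR ((D NOR E) NOR (D NOR E))) NOR ((((D NOR D) NOR (E NOR E)) NOR ((D NOR D) NOR (E NOR E))) NOR (((D NOR D) NOR (E NOR E)) NOR ((D NOR D) NOR (E NOR E))))))))))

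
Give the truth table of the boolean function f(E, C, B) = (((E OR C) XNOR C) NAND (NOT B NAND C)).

E | C | B | Output
------------------
0 | 0 | 0 | 0
0 | 0 | 1 | 0
0 | 1 | 0 | 1
0 | 1 | 1 | 0
1 | 0 | 0 | 1
1 | 0 | 1 | 1
1 | 1 | 0 | 1
1 | 1 | 1 | 0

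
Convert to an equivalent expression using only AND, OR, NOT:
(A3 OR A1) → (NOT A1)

NOT (A3 OR A1) OR (NOT A1)
(Implication elimination: A → B = NOT A OR B)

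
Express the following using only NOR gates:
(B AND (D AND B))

((B NOR B) NOR (((D NOR D) NOR (B NOR B)) NOR ((D NOR D) NOR (B NOR B))))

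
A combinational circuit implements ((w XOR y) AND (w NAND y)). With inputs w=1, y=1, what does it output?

Substituting: ((1 XOR 1) AND (1 NAND 1))
= 0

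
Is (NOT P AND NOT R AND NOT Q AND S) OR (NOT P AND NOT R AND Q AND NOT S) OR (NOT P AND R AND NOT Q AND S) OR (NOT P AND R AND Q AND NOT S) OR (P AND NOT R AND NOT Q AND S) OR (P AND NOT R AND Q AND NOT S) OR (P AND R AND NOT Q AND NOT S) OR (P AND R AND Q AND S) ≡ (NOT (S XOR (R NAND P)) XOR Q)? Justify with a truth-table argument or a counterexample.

Yes, they are equivalent — the two output columns agree on all 16 assignments:
P | R | Q | S | Expression 1 | Expression 2
-------------------------------------------
0 | 0 | 0 | 0 | 0 | 0
0 | 0 | 0 | 1 | 1 | 1
0 | 0 | 1 | 0 | 1 | 1
0 | 0 | 1 | 1 | 0 | 0
0 | 1 | 0 | 0 | 0 | 0
0 | 1 | 0 | 1 | 1 | 1
0 | 1 | 1 | 0 | 1 | 1
0 | 1 | 1 | 1 | 0 | 0
1 | 0 | 0 | 0 | 0 | 0
1 | 0 | 0 | 1 | 1 | 1
1 | 0 | 1 | 0 | 1 | 1
1 | 0 | 1 | 1 | 0 | 0
1 | 1 | 0 | 0 | 1 | 1
1 | 1 | 0 | 1 | 0 | 0
1 | 1 | 1 | 0 | 0 | 0
1 | 1 | 1 | 1 | 1 | 1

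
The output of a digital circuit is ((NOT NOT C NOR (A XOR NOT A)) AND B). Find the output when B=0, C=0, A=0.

Substituting: ((NOT NOT 0 NOR (0 XOR NOT 0)) AND 0)
= 0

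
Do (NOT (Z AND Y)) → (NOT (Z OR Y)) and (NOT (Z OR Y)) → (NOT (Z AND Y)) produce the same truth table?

No, Converse is not equivalent to original (counterexample: Z=0, Y=1, V=0)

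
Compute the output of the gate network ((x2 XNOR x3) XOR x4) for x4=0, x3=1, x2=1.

Substituting: ((1 XNOR 1) XOR 0)
= 1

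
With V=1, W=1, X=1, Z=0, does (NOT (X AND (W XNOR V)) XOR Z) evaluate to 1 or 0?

Substituting: (NOT (1 AND (1 XNOR 1)) XOR 0)
= 0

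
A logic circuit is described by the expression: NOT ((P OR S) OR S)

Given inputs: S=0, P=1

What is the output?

Substituting: NOT ((1 OR 0) OR 0)
= 0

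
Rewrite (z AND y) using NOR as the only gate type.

((z NOR z) NOR (y NOR y))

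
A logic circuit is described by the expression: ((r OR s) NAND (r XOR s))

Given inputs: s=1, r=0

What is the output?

Substituting: ((0 OR 1) NAND (0 XOR 1))
= 0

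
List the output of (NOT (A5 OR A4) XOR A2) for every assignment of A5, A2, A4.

A5 | A2 | A4 | Output
---------------------
0 | 0 | 0 | 1
0 | 0 | 1 | 0
0 | 1 | 0 | 0
0 | 1 | 1 | 1
1 | 0 | 0 | 0
1 | 0 | 1 | 0
1 | 1 | 0 | 1
1 | 1 | 1 | 1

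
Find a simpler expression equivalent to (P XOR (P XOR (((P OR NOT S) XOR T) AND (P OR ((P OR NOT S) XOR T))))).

By XOR self-cancellation ((E XOR v) XOR v = E) then absorption (E AND (E OR v) = E):
= ((P OR NOT S) XOR T)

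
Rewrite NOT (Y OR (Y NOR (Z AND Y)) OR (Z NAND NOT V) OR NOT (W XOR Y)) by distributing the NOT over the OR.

NOT Y AND NOT (Y NOR (Z AND Y)) AND NOT (Z NAND NOT V) AND (W XOR Y)
De Morgan's: NOT(OR of terms) = AND of negations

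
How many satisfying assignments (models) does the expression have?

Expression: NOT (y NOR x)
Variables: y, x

Satisfying assignments: (0,1), (1,0), (1,1)
Count: 3 out of 4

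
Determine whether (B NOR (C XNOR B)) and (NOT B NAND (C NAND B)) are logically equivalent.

No. Counterexample: with B=0, C=1, Expression 1 = 1 but Expression 2 = 0.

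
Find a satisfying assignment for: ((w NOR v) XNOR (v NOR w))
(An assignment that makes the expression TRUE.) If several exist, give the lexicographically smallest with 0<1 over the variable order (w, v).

w=0, v=0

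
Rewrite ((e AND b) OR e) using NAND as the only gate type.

((((e NAND b) NAND (e NAND b)) NAND ((e NAND b) NAND (e NAND b))) NAND (e NAND e))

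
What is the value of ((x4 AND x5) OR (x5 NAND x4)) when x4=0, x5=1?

Substituting: ((0 AND 1) OR (1 NAND 0))
= 1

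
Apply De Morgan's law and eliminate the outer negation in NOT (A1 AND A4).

NOT A1 OR NOT A4
De Morgan's: NOT(AND of terms) = OR of negations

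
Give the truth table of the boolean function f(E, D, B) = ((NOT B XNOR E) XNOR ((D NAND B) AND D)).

E | D | B | Output
------------------
0 | 0 | 0 | 1
0 | 0 | 1 | 0
0 | 1 | 0 | 0
0 | 1 | 1 | 0
1 | 0 | 0 | 0
1 | 0 | 1 | 1
1 | 1 | 0 | 1
1 | 1 | 1 | 1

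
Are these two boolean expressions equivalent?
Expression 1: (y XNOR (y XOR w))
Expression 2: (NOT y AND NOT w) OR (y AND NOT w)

Yes, they are equivalent — the two output columns agree on all 4 assignments:
y | w | Expression 1 | Expression 2
-----------------------------------
0 | 0 | 1 | 1
0 | 1 | 0 | 0
1 | 0 | 1 | 1
1 | 1 | 0 | 0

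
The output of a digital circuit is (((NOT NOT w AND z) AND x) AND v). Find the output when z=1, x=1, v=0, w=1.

Substituting: (((NOT NOT 1 AND 1) AND 1) AND 0)
= 0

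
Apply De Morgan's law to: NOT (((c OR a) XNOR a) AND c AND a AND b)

NOT ((c OR a) XNOR a) OR NOT c OR NOT a OR NOT b
De Morgan's: NOT(AND of terms) = OR of negations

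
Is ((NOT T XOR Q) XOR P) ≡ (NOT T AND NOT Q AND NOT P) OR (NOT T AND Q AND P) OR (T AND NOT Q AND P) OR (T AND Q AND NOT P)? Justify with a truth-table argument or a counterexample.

Yes, they are equivalent — the two output columns agree on all 8 assignments:
T | Q | P | Expression 1 | Expression 2
---------------------------------------
0 | 0 | 0 | 1 | 1
0 | 0 | 1 | 0 | 0
0 | 1 | 0 | 0 | 0
0 | 1 | 1 | 1 | 1
1 | 0 | 0 | 0 | 0
1 | 0 | 1 | 1 | 1
1 | 1 | 0 | 1 | 1
1 | 1 | 1 | 0 | 0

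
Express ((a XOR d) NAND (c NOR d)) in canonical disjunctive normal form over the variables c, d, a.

(NOT c AND NOT d AND NOT a) OR (NOT c AND d AND NOT a) OR (NOT c AND d AND a) OR (c AND NOT d AND NOT a) OR (c AND NOT d AND a) OR (c AND d AND NOT a) OR (c AND d AND a)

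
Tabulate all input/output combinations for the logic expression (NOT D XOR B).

B | D | Output
--------------
0 | 0 | 1
0 | 1 | 0
1 | 0 | 0
1 | 1 | 1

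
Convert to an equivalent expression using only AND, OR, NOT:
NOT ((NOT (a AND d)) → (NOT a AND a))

(NOT (a AND d)) AND NOT (NOT a AND a)
(Negated implication: NOT(A → B) = A AND NOT B)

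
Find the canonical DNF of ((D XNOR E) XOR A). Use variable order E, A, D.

(NOT E AND NOT A AND NOT D) OR (NOT E AND A AND D) OR (E AND NOT A AND D) OR (E AND A AND NOT D)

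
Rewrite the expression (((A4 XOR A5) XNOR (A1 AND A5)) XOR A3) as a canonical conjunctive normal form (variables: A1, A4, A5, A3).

(A1 OR A4 OR A5 OR NOT A3) AND (A1 OR A4 OR NOT A5 OR A3) AND (A1 OR NOT A4 OR A5 OR A3) AND (A1 OR NOT A4 OR NOT A5 OR NOT A3) AND (NOT A1 OR A4 OR A5 OR NOT A3) AND (NOT A1 OR A4 OR NOT A5 OR NOT A3) AND (NOT A1 OR NOT A4 OR A5 OR A3) AND (NOT A1 OR NOT A4 OR NOT A5 OR A3)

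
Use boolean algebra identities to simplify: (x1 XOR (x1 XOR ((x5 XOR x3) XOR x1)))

By XOR self-cancellation ((E XOR v) XOR v = E):
= ((x5 XOR x3) XOR x1)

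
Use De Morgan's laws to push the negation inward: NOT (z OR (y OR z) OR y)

NOT z AND NOT (y OR z) AND NOT y
De Morgan's: NOT(OR of terms) = AND of negations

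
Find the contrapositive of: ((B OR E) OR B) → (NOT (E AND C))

Contrapositive: (E AND C) → NOT ((B OR E) OR B)
Note: A statement and its contrapositive are logically equivalent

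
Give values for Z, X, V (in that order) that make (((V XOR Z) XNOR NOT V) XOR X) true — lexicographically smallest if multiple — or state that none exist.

Z=0, X=1, V=0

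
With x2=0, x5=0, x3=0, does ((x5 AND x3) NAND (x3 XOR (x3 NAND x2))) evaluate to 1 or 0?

Substituting: ((0 AND 0) NAND (0 XOR (0 NAND 0)))
= 1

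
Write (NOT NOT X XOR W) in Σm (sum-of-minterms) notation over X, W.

Σm(1, 2) = (NOT X AND W) OR (X AND NOT W)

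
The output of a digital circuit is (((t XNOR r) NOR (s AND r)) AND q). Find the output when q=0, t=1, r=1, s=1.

Substituting: (((1 XNOR 1) NOR (1 AND 1)) AND 0)
= 0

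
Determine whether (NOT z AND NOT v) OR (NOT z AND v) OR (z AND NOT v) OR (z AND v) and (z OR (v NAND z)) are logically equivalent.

Yes, they are equivalent — the two output columns agree on all 4 assignments:
z | v | Expression 1 | Expression 2
-----------------------------------
0 | 0 | 1 | 1
0 | 1 | 1 | 1
1 | 0 | 1 | 1
1 | 1 | 1 | 1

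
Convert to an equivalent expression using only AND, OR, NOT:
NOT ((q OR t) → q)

(q OR t) AND NOT q
(Negated implication: NOT(A → B) = A AND NOT B)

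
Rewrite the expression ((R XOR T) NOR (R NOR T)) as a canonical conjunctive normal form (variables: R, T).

(R OR T) AND (R OR NOT T) AND (NOT R OR T)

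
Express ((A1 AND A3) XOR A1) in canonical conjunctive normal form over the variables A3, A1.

(A3 OR A1) AND (NOT A3 OR A1) AND (NOT A3 OR NOT A1)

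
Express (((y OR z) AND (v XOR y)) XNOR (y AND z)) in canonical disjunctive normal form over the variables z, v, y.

(NOT z AND NOT v AND NOT y) OR (NOT z AND v AND NOT y) OR (NOT z AND v AND y) OR (z AND NOT v AND NOT y) OR (z AND NOT v AND y)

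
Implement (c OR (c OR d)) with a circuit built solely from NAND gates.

((c NAND c) NAND (((c NAND c) NAND (d NAND d)) NAND ((c NAND c) NAND (d NAND d))))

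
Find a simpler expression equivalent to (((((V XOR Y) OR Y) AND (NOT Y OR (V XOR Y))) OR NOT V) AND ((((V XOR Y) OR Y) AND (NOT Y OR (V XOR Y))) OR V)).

By distribution ((E OR v) AND (E OR NOT v) = E) then distribution ((E OR v) AND (E OR NOT v) = E):
= (V XOR Y)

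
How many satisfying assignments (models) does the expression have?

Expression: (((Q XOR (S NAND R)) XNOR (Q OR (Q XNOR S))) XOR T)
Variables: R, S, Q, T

Satisfying assignments: (0,0,0,0), (0,0,1,1), (0,1,0,1), (0,1,1,1), (1,0,0,0), (1,0,1,1), (1,1,0,0), (1,1,1,0)
Count: 8 out of 16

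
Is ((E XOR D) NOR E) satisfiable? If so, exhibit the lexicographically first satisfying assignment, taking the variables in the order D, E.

D=0, E=0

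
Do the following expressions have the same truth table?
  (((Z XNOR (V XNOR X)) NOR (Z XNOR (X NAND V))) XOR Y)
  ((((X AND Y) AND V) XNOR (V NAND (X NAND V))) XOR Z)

No. Counterexample: with Y=0, V=0, Z=0, X=0, Expression 1 = 1 but Expression 2 = 0.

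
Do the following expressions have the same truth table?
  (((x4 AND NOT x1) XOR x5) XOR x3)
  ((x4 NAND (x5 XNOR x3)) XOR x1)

No. Counterexample: with x4=0, x5=0, x1=0, x3=0, Expression 1 = 0 but Expression 2 = 1.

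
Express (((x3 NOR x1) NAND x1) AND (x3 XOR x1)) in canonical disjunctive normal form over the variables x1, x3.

(NOT x1 AND x3) OR (x1 AND NOT x3)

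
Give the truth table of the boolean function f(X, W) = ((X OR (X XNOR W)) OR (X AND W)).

X | W | Output
--------------
0 | 0 | 1
0 | 1 | 0
1 | 0 | 1
1 | 1 | 1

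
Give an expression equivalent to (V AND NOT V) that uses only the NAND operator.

((V NAND (V NAND V)) NAND (V NAND (V NAND V)))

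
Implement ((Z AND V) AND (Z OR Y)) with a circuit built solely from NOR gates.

((((Z NOR Z) NOR (V NOR V)) NOR ((Z NOR Z) NOR (V NOR V))) NOR (((Z NOR Y) NOR (Z NOR Y)) NOR ((Z NOR Y) NOR (Z NOR Y))))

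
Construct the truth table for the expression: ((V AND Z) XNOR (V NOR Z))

Z | V | Output
--------------
0 | 0 | 0
0 | 1 | 1
1 | 0 | 1
1 | 1 | 0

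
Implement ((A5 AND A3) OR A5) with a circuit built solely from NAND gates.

((((A5 NAND A3) NAND (A5 NAND A3)) NAND ((A5 NAND A3) NAND (A5 NAND A3))) NAND (A5 NAND A5))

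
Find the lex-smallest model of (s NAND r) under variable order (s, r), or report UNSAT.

s=0, r=0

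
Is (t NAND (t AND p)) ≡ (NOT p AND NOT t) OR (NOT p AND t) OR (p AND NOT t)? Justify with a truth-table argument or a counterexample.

Yes, they are equivalent — the two output columns agree on all 4 assignments:
p | t | Expression 1 | Expression 2
-----------------------------------
0 | 0 | 1 | 1
0 | 1 | 1 | 1
1 | 0 | 1 | 1
1 | 1 | 0 | 0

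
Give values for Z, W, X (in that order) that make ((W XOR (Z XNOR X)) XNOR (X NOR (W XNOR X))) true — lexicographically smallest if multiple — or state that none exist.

Z=0, W=0, X=1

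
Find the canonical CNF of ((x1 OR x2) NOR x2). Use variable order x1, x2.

(x1 OR NOT x2) AND (NOT x1 OR x2) AND (NOT x1 OR NOT x2)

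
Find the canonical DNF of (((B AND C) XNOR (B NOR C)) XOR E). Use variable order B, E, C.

(NOT B AND NOT E AND C) OR (NOT B AND E AND NOT C) OR (B AND NOT E AND NOT C) OR (B AND E AND C)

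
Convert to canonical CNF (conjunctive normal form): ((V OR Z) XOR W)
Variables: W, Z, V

(W OR Z OR V) AND (NOT W OR Z OR NOT V) AND (NOT W OR NOT Z OR V) AND (NOT W OR NOT Z OR NOT V)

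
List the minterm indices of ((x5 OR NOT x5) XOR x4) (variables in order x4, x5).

Σm(0, 1) = (NOT x4 AND NOT x5) OR (NOT x4 AND x5)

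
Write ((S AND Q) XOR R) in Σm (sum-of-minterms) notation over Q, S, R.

Σm(1, 3, 5, 6) = (NOT Q AND NOT S AND R) OR (NOT Q AND S AND R) OR (Q AND NOT S AND R) OR (Q AND S AND NOT R)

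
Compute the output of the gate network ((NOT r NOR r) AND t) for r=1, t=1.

Substituting: ((NOT 1 NOR 1) AND 1)
= 0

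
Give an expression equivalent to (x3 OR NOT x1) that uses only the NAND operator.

((x3 NAND x3) NAND ((x1 NAND x1) NAND (x1 NAND x1)))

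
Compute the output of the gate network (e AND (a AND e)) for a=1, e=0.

Substituting: (0 AND (1 AND 0))
= 0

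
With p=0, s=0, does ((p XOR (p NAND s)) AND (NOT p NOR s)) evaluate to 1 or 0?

Substituting: ((0 XOR (0 NAND 0)) AND (NOT 0 NOR 0))
= 0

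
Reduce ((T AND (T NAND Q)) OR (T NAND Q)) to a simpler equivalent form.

By absorption (E OR (E AND v) = E):
= (T NAND Q)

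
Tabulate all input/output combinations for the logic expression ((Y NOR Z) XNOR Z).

Y | Z | Output
--------------
0 | 0 | 0
0 | 1 | 0
1 | 0 | 1
1 | 1 | 0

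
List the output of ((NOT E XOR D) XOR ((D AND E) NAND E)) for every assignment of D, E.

D | E | Output
--------------
0 | 0 | 0
0 | 1 | 1
1 | 0 | 1
1 | 1 | 1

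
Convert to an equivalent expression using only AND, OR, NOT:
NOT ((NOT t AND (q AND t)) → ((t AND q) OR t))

(NOT t AND (q AND t)) AND NOT ((t AND q) OR t)
(Negated implication: NOT(A → B) = A AND NOT B)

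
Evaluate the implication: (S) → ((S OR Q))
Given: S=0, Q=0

Antecedent (S) = 0; consequent ((S OR Q)) = 0.
0 → 0 = 1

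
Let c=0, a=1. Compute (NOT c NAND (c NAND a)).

Substituting: (NOT 0 NAND (0 NAND 1))
= 0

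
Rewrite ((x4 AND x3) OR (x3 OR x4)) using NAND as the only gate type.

((((x4 NAND x3) NAND (x4 NAND x3)) NAND ((x4 NAND x3) NAND (x4 NAND x3))) NAND (((x3 NAND x3) NAND (x4 NAND x4)) NAND ((x3 NAND x3) NAND (x4 NAND x4))))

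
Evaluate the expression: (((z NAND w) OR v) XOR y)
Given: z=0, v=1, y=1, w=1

Substituting: (((0 NAND 1) OR 1) XOR 1)
= 0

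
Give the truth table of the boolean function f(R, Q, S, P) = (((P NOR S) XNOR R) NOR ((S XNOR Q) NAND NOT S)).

R | Q | S | P | Output
----------------------
0 | 0 | 0 | 0 | 1
0 | 0 | 0 | 1 | 0
0 | 0 | 1 | 0 | 0
0 | 0 | 1 | 1 | 0
0 | 1 | 0 | 0 | 0
0 | 1 | 0 | 1 | 0
0 | 1 | 1 | 0 | 0
0 | 1 | 1 | 1 | 0
1 | 0 | 0 | 0 | 0
1 | 0 | 0 | 1 | 1
1 | 0 | 1 | 0 | 0
1 | 0 | 1 | 1 | 0
1 | 1 | 0 | 0 | 0
1 | 1 | 0 | 1 | 0
1 | 1 | 1 | 0 | 0
1 | 1 | 1 | 1 | 0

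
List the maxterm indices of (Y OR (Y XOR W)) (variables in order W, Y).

ΠM(0) = (W OR Y)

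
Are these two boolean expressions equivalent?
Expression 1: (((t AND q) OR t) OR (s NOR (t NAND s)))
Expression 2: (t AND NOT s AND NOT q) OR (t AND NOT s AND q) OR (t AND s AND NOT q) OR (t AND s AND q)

Yes, they are equivalent — the two output columns agree on all 8 assignments:
t | s | q | Expression 1 | Expression 2
---------------------------------------
0 | 0 | 0 | 0 | 0
0 | 0 | 1 | 0 | 0
0 | 1 | 0 | 0 | 0
0 | 1 | 1 | 0 | 0
1 | 0 | 0 | 1 | 1
1 | 0 | 1 | 1 | 1
1 | 1 | 0 | 1 | 1
1 | 1 | 1 | 1 | 1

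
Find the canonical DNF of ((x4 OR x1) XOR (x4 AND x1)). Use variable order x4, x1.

(NOT x4 AND x1) OR (x4 AND NOT x1)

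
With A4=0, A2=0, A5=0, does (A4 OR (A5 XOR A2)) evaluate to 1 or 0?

Substituting: (0 OR (0 XOR 0))
= 0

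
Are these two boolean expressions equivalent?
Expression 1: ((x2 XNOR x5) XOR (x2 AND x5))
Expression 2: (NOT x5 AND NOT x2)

Yes, they are equivalent — the two output columns agree on all 4 assignments:
x5 | x2 | Expression 1 | Expression 2
-------------------------------------
0 | 0 | 1 | 1
0 | 1 | 0 | 0
1 | 0 | 0 | 0
1 | 1 | 0 | 0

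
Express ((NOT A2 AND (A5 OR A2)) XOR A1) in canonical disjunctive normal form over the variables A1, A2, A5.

(NOT A1 AND NOT A2 AND A5) OR (A1 AND NOT A2 AND NOT A5) OR (A1 AND A2 AND NOT A5) OR (A1 AND A2 AND A5)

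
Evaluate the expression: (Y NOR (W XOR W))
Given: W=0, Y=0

Substituting: (0 NOR (0 XOR 0))
= 1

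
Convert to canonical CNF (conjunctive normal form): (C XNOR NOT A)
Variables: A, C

(A OR C) AND (NOT A OR NOT C)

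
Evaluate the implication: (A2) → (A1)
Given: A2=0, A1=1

Antecedent (A2) = 0; consequent (A1) = 1.
0 → 1 = 1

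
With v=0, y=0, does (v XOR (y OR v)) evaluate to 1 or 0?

Substituting: (0 XOR (0 OR 0))
= 0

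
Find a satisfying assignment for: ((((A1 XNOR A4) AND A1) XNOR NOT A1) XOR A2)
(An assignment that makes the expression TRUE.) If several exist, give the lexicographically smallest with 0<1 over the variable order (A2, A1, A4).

A2=0, A1=1, A4=0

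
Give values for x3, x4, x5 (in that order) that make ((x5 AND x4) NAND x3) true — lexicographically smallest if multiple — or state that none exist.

x3=0, x4=0, x5=0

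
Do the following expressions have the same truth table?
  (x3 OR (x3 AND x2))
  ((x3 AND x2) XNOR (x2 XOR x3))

No. Counterexample: with x2=0, x3=0, Expression 1 = 0 but Expression 2 = 1.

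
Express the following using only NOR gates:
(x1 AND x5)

((x1 NOR x1) NOR (x5 NOR x5))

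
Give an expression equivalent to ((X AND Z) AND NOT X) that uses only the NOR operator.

((((X NOR X) NOR (Z NOR Z)) NOR ((X NOR X) NOR (Z NOR Z))) NOR ((X NOR X) NOR (X NOR X)))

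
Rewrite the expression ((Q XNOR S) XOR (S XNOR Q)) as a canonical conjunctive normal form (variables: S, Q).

(S OR Q) AND (S OR NOT Q) AND (NOT S OR Q) AND (NOT S OR NOT Q)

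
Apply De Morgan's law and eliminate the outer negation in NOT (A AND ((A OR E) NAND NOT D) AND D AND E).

NOT A OR NOT ((A OR E) NAND NOT D) OR NOT D OR NOT E
De Morgan's: NOT(AND of terms) = OR of negations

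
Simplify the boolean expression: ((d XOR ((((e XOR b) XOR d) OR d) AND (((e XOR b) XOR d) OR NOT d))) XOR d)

By XOR self-cancellation ((E XOR v) XOR v = E) then distribution ((E OR v) AND (E OR NOT v) = E):
= ((e XOR b) XOR d)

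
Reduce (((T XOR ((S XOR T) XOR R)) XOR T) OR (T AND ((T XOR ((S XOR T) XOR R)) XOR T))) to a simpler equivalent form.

By absorption (E OR (E AND v) = E) then XOR self-cancellation ((E XOR v) XOR v = E):
= ((S XOR T) XOR R)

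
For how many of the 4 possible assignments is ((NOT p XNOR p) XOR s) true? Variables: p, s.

Satisfying assignments: (0,1), (1,1)
Count: 2 out of 4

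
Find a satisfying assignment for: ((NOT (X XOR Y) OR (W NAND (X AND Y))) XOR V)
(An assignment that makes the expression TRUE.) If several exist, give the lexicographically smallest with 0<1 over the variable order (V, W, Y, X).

V=0, W=0, Y=0, X=0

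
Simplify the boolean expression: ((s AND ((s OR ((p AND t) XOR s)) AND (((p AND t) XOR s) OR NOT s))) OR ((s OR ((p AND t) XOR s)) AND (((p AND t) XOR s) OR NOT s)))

By absorption (E OR (E AND v) = E) then distribution ((E OR v) AND (E OR NOT v) = E):
= ((p AND t) XOR s)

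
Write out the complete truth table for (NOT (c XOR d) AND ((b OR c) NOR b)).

b | d | c | Output
------------------
0 | 0 | 0 | 1
0 | 0 | 1 | 0
0 | 1 | 0 | 0
0 | 1 | 1 | 0
1 | 0 | 0 | 0
1 | 0 | 1 | 0
1 | 1 | 0 | 0
1 | 1 | 1 | 0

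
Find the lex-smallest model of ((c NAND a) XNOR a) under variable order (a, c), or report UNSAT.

a=1, c=0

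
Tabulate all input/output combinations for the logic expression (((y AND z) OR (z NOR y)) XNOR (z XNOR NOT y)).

z | y | Output
--------------
0 | 0 | 0
0 | 1 | 0
1 | 0 | 0
1 | 1 | 0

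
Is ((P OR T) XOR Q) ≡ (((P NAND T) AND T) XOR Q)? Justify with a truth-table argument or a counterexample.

No. Counterexample: with Q=0, T=0, P=1, Expression 1 = 1 but Expression 2 = 0.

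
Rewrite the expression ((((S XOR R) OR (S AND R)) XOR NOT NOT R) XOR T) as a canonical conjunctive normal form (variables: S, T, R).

(S OR T OR R) AND (S OR T OR NOT R) AND (NOT S OR T OR NOT R) AND (NOT S OR NOT T OR R)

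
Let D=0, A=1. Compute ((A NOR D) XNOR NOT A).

Substituting: ((1 NOR 0) XNOR NOT 1)
= 1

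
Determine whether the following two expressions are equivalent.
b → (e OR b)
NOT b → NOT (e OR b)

No, Inverse is not equivalent to original (counterexample: b=0, e=1)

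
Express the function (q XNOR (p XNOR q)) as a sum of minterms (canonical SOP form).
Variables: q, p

Σm(1, 3) = (NOT q AND p) OR (q AND p)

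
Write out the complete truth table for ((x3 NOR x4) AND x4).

x3 | x4 | Output
----------------
0 | 0 | 0
0 | 1 | 0
1 | 0 | 0
1 | 1 | 0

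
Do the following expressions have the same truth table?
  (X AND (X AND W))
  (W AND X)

Yes, they are equivalent — the two output columns agree on all 4 assignments:
W | X | Expression 1 | Expression 2
-----------------------------------
0 | 0 | 0 | 0
0 | 1 | 0 | 0
1 | 0 | 0 | 0
1 | 1 | 1 | 1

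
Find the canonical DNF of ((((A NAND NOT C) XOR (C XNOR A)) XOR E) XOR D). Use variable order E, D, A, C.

(NOT E AND NOT D AND NOT A AND C) OR (NOT E AND D AND NOT A AND NOT C) OR (NOT E AND D AND A AND NOT C) OR (NOT E AND D AND A AND C) OR (E AND NOT D AND NOT A AND NOT C) OR (E AND NOT D AND A AND NOT C) OR (E AND NOT D AND A AND C) OR (E AND D AND NOT A AND C)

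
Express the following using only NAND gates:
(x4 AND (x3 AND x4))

((x4 NAND ((x3 NAND x4) NAND (x3 NAND x4))) NAND (x4 NAND ((x3 NAND x4) NAND (x3 NAND x4))))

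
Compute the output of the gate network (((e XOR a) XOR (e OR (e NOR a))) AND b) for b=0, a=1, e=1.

Substituting: (((1 XOR 1) XOR (1 OR (1 NOR 1))) AND 0)
= 0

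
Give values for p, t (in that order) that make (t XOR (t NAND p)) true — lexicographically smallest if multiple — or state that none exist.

p=0, t=0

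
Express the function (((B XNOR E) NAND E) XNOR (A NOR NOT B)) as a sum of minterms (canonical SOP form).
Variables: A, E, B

Σm(1, 7) = (NOT A AND NOT E AND B) OR (A AND E AND B)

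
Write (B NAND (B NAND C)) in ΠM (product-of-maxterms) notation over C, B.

ΠM(1) = (C OR NOT B)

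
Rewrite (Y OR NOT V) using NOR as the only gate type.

((Y NOR (V NOR V)) NOR (Y NOR (V NOR V)))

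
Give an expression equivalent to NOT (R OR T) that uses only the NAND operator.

(((R NAND R) NAND (T NAND T)) NAND ((R NAND R) NAND (T NAND T)))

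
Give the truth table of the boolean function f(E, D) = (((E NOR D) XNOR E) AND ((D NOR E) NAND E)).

E | D | Output
--------------
0 | 0 | 0
0 | 1 | 1
1 | 0 | 0
1 | 1 | 0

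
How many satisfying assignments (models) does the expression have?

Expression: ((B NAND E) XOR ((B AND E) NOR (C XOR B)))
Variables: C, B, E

Satisfying assignments: (0,1,0), (1,0,0), (1,0,1)
Count: 3 out of 8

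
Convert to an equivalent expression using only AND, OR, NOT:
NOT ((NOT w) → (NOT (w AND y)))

(NOT w) AND (w AND y)
(Negated implication: NOT(A → B) = A AND NOT B)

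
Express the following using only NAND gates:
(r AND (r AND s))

((r NAND ((r NAND s) NAND (r NAND s))) NAND (r NAND ((r NAND s) NAND (r NAND s))))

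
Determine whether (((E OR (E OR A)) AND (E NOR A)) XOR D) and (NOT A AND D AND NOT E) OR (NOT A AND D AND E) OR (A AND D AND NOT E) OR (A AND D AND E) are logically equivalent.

Yes, they are equivalent — the two output columns agree on all 8 assignments:
A | D | E | Expression 1 | Expression 2
---------------------------------------
0 | 0 | 0 | 0 | 0
0 | 0 | 1 | 0 | 0
0 | 1 | 0 | 1 | 1
0 | 1 | 1 | 1 | 1
1 | 0 | 0 | 0 | 0
1 | 0 | 1 | 0 | 0
1 | 1 | 0 | 1 | 1
1 | 1 | 1 | 1 | 1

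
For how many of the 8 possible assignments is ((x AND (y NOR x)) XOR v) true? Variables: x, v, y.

Satisfying assignments: (0,1,0), (0,1,1), (1,1,0), (1,1,1)
Count: 4 out of 8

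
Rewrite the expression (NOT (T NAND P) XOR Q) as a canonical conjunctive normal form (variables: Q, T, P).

(Q OR T OR P) AND (Q OR T OR NOT P) AND (Q OR NOT T OR P) AND (NOT Q OR NOT T OR NOT P)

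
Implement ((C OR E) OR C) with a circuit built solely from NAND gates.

((((C NAND C) NAND (E NAND E)) NAND ((C NAND C) NAND (E NAND E))) NAND (C NAND C))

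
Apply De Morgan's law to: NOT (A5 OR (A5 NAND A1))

NOT A5 AND NOT (A5 NAND A1)
De Morgan's: NOT(OR of terms) = AND of negations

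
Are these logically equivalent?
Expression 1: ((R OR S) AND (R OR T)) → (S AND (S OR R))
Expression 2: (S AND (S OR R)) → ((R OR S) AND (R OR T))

No, Converse is not equivalent to original (counterexample: R=0, T=0, S=1)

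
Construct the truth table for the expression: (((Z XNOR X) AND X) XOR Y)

X | Z | Y | Output
------------------
0 | 0 | 0 | 0
0 | 0 | 1 | 1
0 | 1 | 0 | 0
0 | 1 | 1 | 1
1 | 0 | 0 | 0
1 | 0 | 1 | 1
1 | 1 | 0 | 1
1 | 1 | 1 | 0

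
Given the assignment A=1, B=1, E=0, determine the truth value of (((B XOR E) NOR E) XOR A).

Substituting: (((1 XOR 0) NOR 0) XOR 1)
= 1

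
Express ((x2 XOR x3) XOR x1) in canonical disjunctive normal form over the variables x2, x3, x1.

(NOT x2 AND NOT x3 AND x1) OR (NOT x2 AND x3 AND NOT x1) OR (x2 AND NOT x3 AND NOT x1) OR (x2 AND x3 AND x1)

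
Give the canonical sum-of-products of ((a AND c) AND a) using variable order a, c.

Σm(3) = (a AND c)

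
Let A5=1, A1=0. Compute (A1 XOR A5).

Substituting: (0 XOR 1)
= 1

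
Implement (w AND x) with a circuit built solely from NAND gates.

((w NAND x) NAND (w NAND x))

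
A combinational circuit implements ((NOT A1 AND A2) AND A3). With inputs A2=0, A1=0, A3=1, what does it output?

Substituting: ((NOT 0 AND 0) AND 1)
= 0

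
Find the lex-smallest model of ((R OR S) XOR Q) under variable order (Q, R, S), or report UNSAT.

Q=0, R=0, S=1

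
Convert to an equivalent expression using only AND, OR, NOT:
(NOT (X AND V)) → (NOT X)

(X AND V) OR (NOT X)
(Implication elimination: A → B = NOT A OR B)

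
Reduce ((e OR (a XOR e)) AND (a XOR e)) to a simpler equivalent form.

By absorption (E AND (E OR v) = E):
= (a XOR e)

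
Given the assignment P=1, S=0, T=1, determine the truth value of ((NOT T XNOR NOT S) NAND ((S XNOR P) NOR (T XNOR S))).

Substituting: ((NOT 1 XNOR NOT 0) NAND ((0 XNOR 1) NOR (1 XNOR 0)))
= 1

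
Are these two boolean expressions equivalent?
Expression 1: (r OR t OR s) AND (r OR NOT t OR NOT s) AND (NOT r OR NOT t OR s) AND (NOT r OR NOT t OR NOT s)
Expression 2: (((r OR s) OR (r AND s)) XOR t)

Yes, they are equivalent — the two output columns agree on all 8 assignments:
r | t | s | Expression 1 | Expression 2
---------------------------------------
0 | 0 | 0 | 0 | 0
0 | 0 | 1 | 1 | 1
0 | 1 | 0 | 1 | 1
0 | 1 | 1 | 0 | 0
1 | 0 | 0 | 1 | 1
1 | 0 | 1 | 1 | 1
1 | 1 | 0 | 0 | 0
1 | 1 | 1 | 0 | 0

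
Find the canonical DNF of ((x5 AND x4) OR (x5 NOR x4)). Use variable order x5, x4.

(NOT x5 AND NOT x4) OR (x5 AND x4)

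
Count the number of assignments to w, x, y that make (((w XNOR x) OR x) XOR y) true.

Satisfying assignments: (0,0,0), (0,1,0), (1,0,1), (1,1,0)
Count: 4 out of 8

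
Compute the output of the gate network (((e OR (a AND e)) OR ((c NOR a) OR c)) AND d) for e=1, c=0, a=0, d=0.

Substituting: (((1 OR (0 AND 1)) OR ((0 NOR 0) OR 0)) AND 0)
= 0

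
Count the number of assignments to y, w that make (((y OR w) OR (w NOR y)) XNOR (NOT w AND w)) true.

No assignment satisfies the expression.
Count: 0 out of 4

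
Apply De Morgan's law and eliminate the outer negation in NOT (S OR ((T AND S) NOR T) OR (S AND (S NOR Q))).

NOT S AND NOT ((T AND S) NOR T) AND NOT (S AND (S NOR Q))
De Morgan's: NOT(OR of terms) = AND of negations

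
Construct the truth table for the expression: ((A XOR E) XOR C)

E | C | A | Output
------------------
0 | 0 | 0 | 0
0 | 0 | 1 | 1
0 | 1 | 0 | 1
0 | 1 | 1 | 0
1 | 0 | 0 | 1
1 | 0 | 1 | 0
1 | 1 | 0 | 0
1 | 1 | 1 | 1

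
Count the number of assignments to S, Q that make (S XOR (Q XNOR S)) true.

Satisfying assignments: (0,0), (1,0)
Count: 2 out of 4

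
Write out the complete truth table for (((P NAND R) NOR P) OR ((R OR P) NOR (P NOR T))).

R | P | T | Output
------------------
0 | 0 | 0 | 0
0 | 0 | 1 | 1
0 | 1 | 0 | 0
0 | 1 | 1 | 0
1 | 0 | 0 | 0
1 | 0 | 1 | 0
1 | 1 | 0 | 0
1 | 1 | 1 | 0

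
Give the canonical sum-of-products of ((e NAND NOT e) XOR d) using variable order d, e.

Σm(0, 1) = (NOT d AND NOT e) OR (NOT d AND e)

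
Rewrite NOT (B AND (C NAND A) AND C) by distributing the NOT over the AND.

NOT B OR NOT (C NAND A) OR NOT C
De Morgan's: NOT(AND of terms) = OR of negations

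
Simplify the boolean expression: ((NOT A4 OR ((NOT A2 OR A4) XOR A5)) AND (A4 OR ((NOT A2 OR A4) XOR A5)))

By distribution ((E OR v) AND (E OR NOT v) = E):
= ((NOT A2 OR A4) XOR A5)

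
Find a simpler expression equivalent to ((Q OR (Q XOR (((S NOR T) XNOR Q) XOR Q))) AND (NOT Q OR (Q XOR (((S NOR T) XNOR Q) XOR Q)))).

By distribution ((E OR v) AND (E OR NOT v) = E) then XOR self-cancellation ((E XOR v) XOR v = E):
= ((S NOR T) XNOR Q)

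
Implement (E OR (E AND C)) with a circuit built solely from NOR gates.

((E NOR ((E NOR E) NOR (C NOR C))) NOR (E NOR ((E NOR E) NOR (C NOR C))))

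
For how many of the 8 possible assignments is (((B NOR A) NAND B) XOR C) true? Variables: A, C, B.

Satisfying assignments: (0,0,0), (0,0,1), (1,0,0), (1,0,1)
Count: 4 out of 8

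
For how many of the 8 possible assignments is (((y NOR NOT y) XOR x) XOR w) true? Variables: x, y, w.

Satisfying assignments: (0,0,1), (0,1,1), (1,0,0), (1,1,0)
Count: 4 out of 8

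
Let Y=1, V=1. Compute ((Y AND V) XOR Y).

Substituting: ((1 AND 1) XOR 1)
= 0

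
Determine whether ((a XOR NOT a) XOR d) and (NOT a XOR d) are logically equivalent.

No. Counterexample: with a=1, d=0, Expression 1 = 1 but Expression 2 = 0.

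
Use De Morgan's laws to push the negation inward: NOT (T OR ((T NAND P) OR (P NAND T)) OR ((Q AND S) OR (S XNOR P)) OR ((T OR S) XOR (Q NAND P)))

NOT T AND NOT ((T NAND P) OR (P NAND T)) AND NOT ((Q AND S) OR (S XNOR P)) AND NOT ((T OR S) XOR (Q NAND P))
De Morgan's: NOT(OR of terms) = AND of negations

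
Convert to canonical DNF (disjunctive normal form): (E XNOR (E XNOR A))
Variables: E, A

(NOT E AND A) OR (E AND A)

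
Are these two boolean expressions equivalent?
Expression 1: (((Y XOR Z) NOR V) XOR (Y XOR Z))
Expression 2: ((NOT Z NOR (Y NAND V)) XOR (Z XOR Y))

No. Counterexample: with V=0, Z=0, Y=0, Expression 1 = 1 but Expression 2 = 0.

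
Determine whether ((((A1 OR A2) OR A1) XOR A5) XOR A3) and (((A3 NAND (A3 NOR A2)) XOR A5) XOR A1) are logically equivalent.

No. Counterexample: with A5=0, A2=0, A1=0, A3=0, Expression 1 = 0 but Expression 2 = 1.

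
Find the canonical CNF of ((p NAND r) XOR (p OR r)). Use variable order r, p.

(r OR NOT p) AND (NOT r OR p)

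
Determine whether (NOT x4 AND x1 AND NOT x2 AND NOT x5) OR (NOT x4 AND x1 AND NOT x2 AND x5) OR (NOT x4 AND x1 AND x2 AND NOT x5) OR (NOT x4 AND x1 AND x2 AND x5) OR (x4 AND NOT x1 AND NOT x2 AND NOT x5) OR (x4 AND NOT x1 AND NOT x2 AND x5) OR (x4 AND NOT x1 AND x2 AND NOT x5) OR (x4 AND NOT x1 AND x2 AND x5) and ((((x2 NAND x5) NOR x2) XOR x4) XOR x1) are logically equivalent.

Yes, they are equivalent — the two output columns agree on all 16 assignments:
x4 | x1 | x2 | x5 | Expression 1 | Expression 2
-----------------------------------------------
0 | 0 | 0 | 0 | 0 | 0
0 | 0 | 0 | 1 | 0 | 0
0 | 0 | 1 | 0 | 0 | 0
0 | 0 | 1 | 1 | 0 | 0
0 | 1 | 0 | 0 | 1 | 1
0 | 1 | 0 | 1 | 1 | 1
0 | 1 | 1 | 0 | 1 | 1
0 | 1 | 1 | 1 | 1 | 1
1 | 0 | 0 | 0 | 1 | 1
1 | 0 | 0 | 1 | 1 | 1
1 | 0 | 1 | 0 | 1 | 1
1 | 0 | 1 | 1 | 1 | 1
1 | 1 | 0 | 0 | 0 | 0
1 | 1 | 0 | 1 | 0 | 0
1 | 1 | 1 | 0 | 0 | 0
1 | 1 | 1 | 1 | 0 | 0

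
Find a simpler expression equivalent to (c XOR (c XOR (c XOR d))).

By XOR self-cancellation ((E XOR v) XOR v = E):
= (c XOR d)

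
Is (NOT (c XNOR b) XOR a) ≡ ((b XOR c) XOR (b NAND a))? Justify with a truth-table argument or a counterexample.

No. Counterexample: with b=0, c=0, a=0, Expression 1 = 0 but Expression 2 = 1.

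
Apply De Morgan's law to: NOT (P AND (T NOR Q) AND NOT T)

NOT P OR NOT (T NOR Q) OR T
De Morgan's: NOT(AND of terms) = OR of negations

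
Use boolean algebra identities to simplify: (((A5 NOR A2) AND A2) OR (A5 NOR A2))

By absorption (E OR (E AND v) = E):
= (A5 NOR A2)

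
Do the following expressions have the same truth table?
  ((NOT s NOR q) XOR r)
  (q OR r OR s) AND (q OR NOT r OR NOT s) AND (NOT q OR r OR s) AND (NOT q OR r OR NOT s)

Yes, they are equivalent — the two output columns agree on all 8 assignments:
q | r | s | Expression 1 | Expression 2
---------------------------------------
0 | 0 | 0 | 0 | 0
0 | 0 | 1 | 1 | 1
0 | 1 | 0 | 1 | 1
0 | 1 | 1 | 0 | 0
1 | 0 | 0 | 0 | 0
1 | 0 | 1 | 0 | 0
1 | 1 | 0 | 1 | 1
1 | 1 | 1 | 1 | 1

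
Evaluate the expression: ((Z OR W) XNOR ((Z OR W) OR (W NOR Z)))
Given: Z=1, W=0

Substituting: ((1 OR 0) XNOR ((1 OR 0) OR (0 NOR 1)))
= 1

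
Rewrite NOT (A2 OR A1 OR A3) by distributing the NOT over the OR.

NOT A2 AND NOT A1 AND NOT A3
De Morgan's: NOT(OR of terms) = AND of negations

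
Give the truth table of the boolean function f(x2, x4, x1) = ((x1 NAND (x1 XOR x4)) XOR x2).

x2 | x4 | x1 | Output
---------------------
0 | 0 | 0 | 1
0 | 0 | 1 | 0
0 | 1 | 0 | 1
0 | 1 | 1 | 1
1 | 0 | 0 | 0
1 | 0 | 1 | 1
1 | 1 | 0 | 0
1 | 1 | 1 | 0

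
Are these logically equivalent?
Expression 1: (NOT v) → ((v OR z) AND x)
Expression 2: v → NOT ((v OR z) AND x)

No, Inverse is not equivalent to original (counterexample: x=0, v=0, z=0)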